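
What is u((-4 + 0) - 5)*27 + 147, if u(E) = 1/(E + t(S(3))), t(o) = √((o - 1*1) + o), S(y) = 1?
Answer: 1149/8 ≈ 143.63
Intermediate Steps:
t(o) = √(-1 + 2*o) (t(o) = √((o - 1) + o) = √((-1 + o) + o) = √(-1 + 2*o))
u(E) = 1/(1 + E) (u(E) = 1/(E + √(-1 + 2*1)) = 1/(E + √(-1 + 2)) = 1/(E + √1) = 1/(E + 1) = 1/(1 + E))
u((-4 + 0) - 5)*27 + 147 = 27/(1 + ((-4 + 0) - 5)) + 147 = 27/(1 + (-4 - 5)) + 147 = 27/(1 - 9) + 147 = 27/(-8) + 147 = -⅛*27 + 147 = -27/8 + 147 = 1149/8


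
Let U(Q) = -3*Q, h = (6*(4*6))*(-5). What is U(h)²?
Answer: 4665600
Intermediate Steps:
h = -720 (h = (6*24)*(-5) = 144*(-5) = -720)
U(h)² = (-3*(-720))² = 2160² = 4665600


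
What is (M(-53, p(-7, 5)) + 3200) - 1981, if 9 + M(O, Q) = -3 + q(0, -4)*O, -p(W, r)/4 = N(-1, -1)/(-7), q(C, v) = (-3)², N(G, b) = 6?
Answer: 730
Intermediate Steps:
q(C, v) = 9
p(W, r) = 24/7 (p(W, r) = -24/(-7) = -24*(-1)/7 = -4*(-6/7) = 24/7)
M(O, Q) = -12 + 9*O (M(O, Q) = -9 + (-3 + 9*O) = -12 + 9*O)
(M(-53, p(-7, 5)) + 3200) - 1981 = ((-12 + 9*(-53)) + 3200) - 1981 = ((-12 - 477) + 3200) - 1981 = (-489 + 3200) - 1981 = 2711 - 1981 = 730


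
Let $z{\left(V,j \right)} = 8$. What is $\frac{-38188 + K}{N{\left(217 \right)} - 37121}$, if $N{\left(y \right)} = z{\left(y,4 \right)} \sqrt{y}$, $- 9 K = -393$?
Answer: $\frac{606838199}{590552037} + \frac{915464 \sqrt{217}}{4133864259} \approx 1.0308$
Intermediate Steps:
$K = \frac{131}{3}$ ($K = \left(- \frac{1}{9}\right) \left(-393\right) = \frac{131}{3} \approx 43.667$)
$N{\left(y \right)} = 8 \sqrt{y}$
$\frac{-38188 + K}{N{\left(217 \right)} - 37121} = \frac{-38188 + \frac{131}{3}}{8 \sqrt{217} - 37121} = - \frac{114433}{3 \left(-37121 + 8 \sqrt{217}\right)}$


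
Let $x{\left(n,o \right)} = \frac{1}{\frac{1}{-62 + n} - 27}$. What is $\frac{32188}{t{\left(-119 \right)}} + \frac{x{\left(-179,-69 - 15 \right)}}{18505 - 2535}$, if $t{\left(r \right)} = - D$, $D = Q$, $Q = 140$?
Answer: $- \frac{167269385631}{727529320} \approx -229.91$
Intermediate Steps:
$D = 140$
$x{\left(n,o \right)} = \frac{1}{-27 + \frac{1}{-62 + n}}$
$t{\left(r \right)} = -140$ ($t{\left(r \right)} = \left(-1\right) 140 = -140$)
$\frac{32188}{t{\left(-119 \right)}} + \frac{x{\left(-179,-69 - 15 \right)}}{18505 - 2535} = \frac{32188}{-140} + \frac{\frac{1}{-1675 + 27 \left(-179\right)} \left(62 - -179\right)}{18505 - 2535} = 32188 \left(- \frac{1}{140}\right) + \frac{\frac{1}{-1675 - 4833} \left(62 + 179\right)}{15970} = - \frac{8047}{35} + \frac{1}{-6508} \cdot 241 \cdot \frac{1}{15970} = - \frac{8047}{35} + \left(- \frac{1}{6508}\right) 241 \cdot \frac{1}{15970} = - \frac{8047}{35} - \frac{241}{103932760} = - \frac{167269385631}{727529320}$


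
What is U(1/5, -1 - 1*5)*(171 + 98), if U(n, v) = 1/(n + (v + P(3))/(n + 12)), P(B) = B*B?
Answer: 82045/136 ≈ 603.27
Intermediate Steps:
P(B) = B²
U(n, v) = 1/(n + (9 + v)/(12 + n)) (U(n, v) = 1/(n + (v + 3²)/(n + 12)) = 1/(n + (v + 9)/(12 + n)) = 1/(n + (9 + v)/(12 + n)))
U(1/5, -1 - 1*5)*(171 + 98) = ((12 + 1/5)/(9 + (-1 - 1*5) + (1/5)² + 12/5))*(171 + 98) = ((12 + ⅕)/(9 + (-1 - 5) + (⅕)² + 12*(⅕)))*269 = ((61/5)/(9 - 6 + 1/25 + 12/5))*269 = ((61/5)/(136/25))*269 = ((25/136)*(61/5))*269 = (305/136)*269 = 82045/136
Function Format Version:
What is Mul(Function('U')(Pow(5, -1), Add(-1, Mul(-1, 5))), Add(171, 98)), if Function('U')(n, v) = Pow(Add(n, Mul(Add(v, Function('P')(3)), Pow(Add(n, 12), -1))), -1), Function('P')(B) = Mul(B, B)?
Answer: Rational(82045, 136) ≈ 603.27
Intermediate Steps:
Function('P')(B) = Pow(B, 2)
Function('U')(n, v) = Pow(Add(n, Mul(Pow(Add(12, n), -1), Add(9, v))), -1) (Function('U')(n, v) = Pow(Add(n, Mul(Add(v, Pow(3, 2)), Pow(Add(n, 12), -1))), -1) = Pow(Add(n, Mul(Add(v, 9), Pow(Add(12, n), -1))), -1) = Pow(Add(n, Mul(Add(9, v), Pow(Add(12, n), -1))), -1) = Pow(Add(n, Mul(Pow(Add(12, n), -1), Add(9, v))), -1))
Mul(Function('U')(Pow(5, -1), Add(-1, Mul(-1, 5))), Add(171, 98)) = Mul(Mul(Pow(Add(9, Add(-1, Mul(-1, 5)), Pow(Pow(5, -1), 2), Mul(12, Pow(5, -1))), -1), Add(12, Pow(5, -1))), Add(171, 98)) = Mul(Mul(Pow(Add(9, Add(-1, -5), Pow(Rational(1, 5), 2), Mul(12, Rational(1, 5))), -1), Add(12, Rational(1, 5))), 269) = Mul(Mul(Pow(Add(9, -6, Rational(1, 25), Rational(12, 5)), -1), Rational(61, 5)), 269) = Mul(Mul(Pow(Rational(136, 25), -1), Rational(61, 5)), 269) = Mul(Mul(Rational(25, 136), Rational(61, 5)), 269) = Mul(Rational(305, 136), 269) = Rational(82045, 136)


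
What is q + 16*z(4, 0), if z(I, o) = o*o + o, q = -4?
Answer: -4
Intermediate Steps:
z(I, o) = o + o² (z(I, o) = o² + o = o + o²)
q + 16*z(4, 0) = -4 + 16*(0*(1 + 0)) = -4 + 16*(0*1) = -4 + 16*0 = -4 + 0 = -4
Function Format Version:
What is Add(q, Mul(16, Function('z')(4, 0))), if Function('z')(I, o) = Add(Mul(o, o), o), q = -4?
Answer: -4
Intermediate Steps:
Function('z')(I, o) = Add(o, Pow(o, 2)) (Function('z')(I, o) = Add(Pow(o, 2), o) = Add(o, Pow(o, 2)))
Add(q, Mul(16, Function('z')(4, 0))) = Add(-4, Mul(16, Mul(0, Add(1, 0)))) = Add(-4, Mul(16, Mul(0, 1))) = Add(-4, Mul(16, 0)) = Add(-4, 0) = -4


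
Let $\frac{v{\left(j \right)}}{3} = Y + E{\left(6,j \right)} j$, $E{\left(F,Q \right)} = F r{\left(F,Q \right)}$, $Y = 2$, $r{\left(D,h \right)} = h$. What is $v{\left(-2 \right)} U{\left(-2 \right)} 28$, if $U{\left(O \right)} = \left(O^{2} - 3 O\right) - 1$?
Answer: $19656$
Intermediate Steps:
$U{\left(O \right)} = -1 + O^{2} - 3 O$
$E{\left(F,Q \right)} = F Q$
$v{\left(j \right)} = 6 + 18 j^{2}$ ($v{\left(j \right)} = 3 \left(2 + 6 j j\right) = 3 \left(2 + 6 j^{2}\right) = 6 + 18 j^{2}$)
$v{\left(-2 \right)} U{\left(-2 \right)} 28 = \left(6 + 18 \left(-2\right)^{2}\right) \left(-1 + \left(-2\right)^{2} - -6\right) 28 = \left(6 + 18 \cdot 4\right) \left(-1 + 4 + 6\right) 28 = \left(6 + 72\right) 9 \cdot 28 = 78 \cdot 9 \cdot 28 = 702 \cdot 28 = 19656$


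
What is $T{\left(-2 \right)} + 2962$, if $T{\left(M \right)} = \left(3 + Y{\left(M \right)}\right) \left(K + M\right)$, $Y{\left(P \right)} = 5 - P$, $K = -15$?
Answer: $2792$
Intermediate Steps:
$T{\left(M \right)} = \left(-15 + M\right) \left(8 - M\right)$ ($T{\left(M \right)} = \left(3 - \left(-5 + M\right)\right) \left(-15 + M\right) = \left(8 - M\right) \left(-15 + M\right) = \left(-15 + M\right) \left(8 - M\right)$)
$T{\left(-2 \right)} + 2962 = \left(-120 - \left(-2\right)^{2} + 23 \left(-2\right)\right) + 2962 = \left(-120 - 4 - 46\right) + 2962 = -170 + 2962 = 2792$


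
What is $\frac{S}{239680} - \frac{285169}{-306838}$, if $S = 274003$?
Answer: $\frac{351207001}{169453760} \approx 2.0726$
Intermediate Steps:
$\frac{S}{239680} - \frac{285169}{-306838} = \frac{274003}{239680} - \frac{285169}{-306838} = 274003 \cdot \frac{1}{239680} - - \frac{9199}{9898} = \frac{274003}{239680} + \frac{9199}{9898} = \frac{351207001}{169453760}$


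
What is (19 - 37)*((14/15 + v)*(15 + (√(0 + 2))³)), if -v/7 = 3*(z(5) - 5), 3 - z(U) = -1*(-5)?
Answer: -39942 - 26628*√2/5 ≈ -47474.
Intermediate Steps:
z(U) = -2 (z(U) = 3 - (-1)*(-5) = 3 - 1*5 = 3 - 5 = -2)
v = 147 (v = -21*(-2 - 5) = -21*(-7) = -7*(-21) = 147)
(19 - 37)*((14/15 + v)*(15 + (√(0 + 2))³)) = (19 - 37)*((14/15 + 147)*(15 + (√(0 + 2))³)) = -18*(14*(1/15) + 147)*(15 + (√2)³) = -18*(14/15 + 147)*(15 + 2*√2) = -13314*(15 + 2*√2)/5 = -18*(2219 + 4438*√2/15) = -39942 - 26628*√2/5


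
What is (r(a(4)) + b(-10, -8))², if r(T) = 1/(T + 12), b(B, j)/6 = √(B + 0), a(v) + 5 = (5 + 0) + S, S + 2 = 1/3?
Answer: -345951/961 + 36*I*√10/31 ≈ -359.99 + 3.6723*I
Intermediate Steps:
S = -5/3 (S = -2 + 1/3 = -2 + ⅓ = -5/3 ≈ -1.6667)
a(v) = -5/3 (a(v) = -5 + ((5 + 0) - 5/3) = -5 + (5 - 5/3) = -5 + 10/3 = -5/3)
b(B, j) = 6*√B (b(B, j) = 6*√(B + 0) = 6*√B)
r(T) = 1/(12 + T)
(r(a(4)) + b(-10, -8))² = (1/(12 - 5/3) + 6*√(-10))² = (1/(31/3) + 6*(I*√10))² = (3/31 + 6*I*√10)²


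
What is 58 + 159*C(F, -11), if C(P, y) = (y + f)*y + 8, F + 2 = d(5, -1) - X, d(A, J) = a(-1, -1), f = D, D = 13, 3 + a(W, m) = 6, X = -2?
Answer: -2168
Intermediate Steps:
a(W, m) = 3 (a(W, m) = -3 + 6 = 3)
f = 13
d(A, J) = 3
F = 3 (F = -2 + (3 - 1*(-2)) = -2 + (3 + 2) = -2 + 5 = 3)
C(P, y) = 8 + y*(13 + y) (C(P, y) = (y + 13)*y + 8 = (13 + y)*y + 8 = y*(13 + y) + 8 = 8 + y*(13 + y))
58 + 159*C(F, -11) = 58 + 159*(8 + (-11)² + 13*(-11)) = 58 + 159*(8 + 121 - 143) = 58 + 159*(-14) = 58 - 2226 = -2168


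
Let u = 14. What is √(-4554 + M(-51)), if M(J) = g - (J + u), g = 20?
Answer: I*√4497 ≈ 67.06*I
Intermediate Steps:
M(J) = 6 - J (M(J) = 20 - (J + 14) = 20 - (14 + J) = 20 + (-14 - J) = 6 - J)
√(-4554 + M(-51)) = √(-4554 + (6 - 1*(-51))) = √(-4554 + (6 + 51)) = √(-4554 + 57) = √(-4497) = I*√4497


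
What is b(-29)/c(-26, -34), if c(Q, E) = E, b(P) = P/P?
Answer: -1/34 ≈ -0.029412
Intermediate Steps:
b(P) = 1
b(-29)/c(-26, -34) = 1/(-34) = 1*(-1/34) = -1/34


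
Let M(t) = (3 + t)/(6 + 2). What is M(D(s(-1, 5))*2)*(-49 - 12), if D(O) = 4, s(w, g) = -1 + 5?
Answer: -671/8 ≈ -83.875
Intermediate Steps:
s(w, g) = 4
M(t) = 3/8 + t/8 (M(t) = (3 + t)/8 = (3 + t)*(⅛) = 3/8 + t/8)
M(D(s(-1, 5))*2)*(-49 - 12) = (3/8 + (4*2)/8)*(-49 - 12) = (3/8 + (⅛)*8)*(-61) = (3/8 + 1)*(-61) = (11/8)*(-61) = -671/8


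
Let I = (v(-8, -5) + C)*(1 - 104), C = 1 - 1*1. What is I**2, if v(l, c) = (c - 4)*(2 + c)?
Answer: 7733961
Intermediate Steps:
v(l, c) = (-4 + c)*(2 + c)
C = 0 (C = 1 - 1 = 0)
I = -2781 (I = ((-8 + (-5)**2 - 2*(-5)) + 0)*(1 - 104) = ((-8 + 25 + 10) + 0)*(-103) = (27 + 0)*(-103) = 27*(-103) = -2781)
I**2 = (-2781)**2 = 7733961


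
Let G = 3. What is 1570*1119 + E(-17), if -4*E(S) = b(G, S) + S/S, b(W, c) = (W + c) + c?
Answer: 3513675/2 ≈ 1.7568e+6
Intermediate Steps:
b(W, c) = W + 2*c
E(S) = -1 - S/2 (E(S) = -((3 + 2*S) + S/S)/4 = -((3 + 2*S) + 1)/4 = -(4 + 2*S)/4 = -1 - S/2)
1570*1119 + E(-17) = 1570*1119 + (-1 - ½*(-17)) = 1756830 + (-1 + 17/2) = 1756830 + 15/2 = 3513675/2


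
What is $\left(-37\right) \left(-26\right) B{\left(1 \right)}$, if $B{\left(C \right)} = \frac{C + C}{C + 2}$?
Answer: $\frac{1924}{3} \approx 641.33$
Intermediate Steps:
$B{\left(C \right)} = \frac{2 C}{2 + C}$
$\left(-37\right) \left(-26\right) B{\left(1 \right)} = \left(-37\right) \left(-26\right) 2 \cdot 1 \frac{1}{2 + 1} = 962 \cdot 2 \cdot 1 \cdot \frac{1}{3} = 962 \cdot \frac{2}{3} = \frac{1924}{3}$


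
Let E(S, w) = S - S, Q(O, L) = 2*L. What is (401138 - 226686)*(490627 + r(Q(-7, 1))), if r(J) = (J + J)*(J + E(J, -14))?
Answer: 85592257020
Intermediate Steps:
E(S, w) = 0
r(J) = 2*J**2 (r(J) = (J + J)*(J + 0) = (2*J)*J = 2*J**2)
(401138 - 226686)*(490627 + r(Q(-7, 1))) = (401138 - 226686)*(490627 + 2*(2*1)**2) = 174452*(490627 + 2*2**2) = 174452*(490627 + 2*4) = 174452*(490627 + 8) = 174452*490635 = 85592257020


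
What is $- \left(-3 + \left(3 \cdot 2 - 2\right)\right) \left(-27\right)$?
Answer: $27$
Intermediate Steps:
$- \left(-3 + \left(3 \cdot 2 - 2\right)\right) \left(-27\right) = - \left(-3 + \left(6 - 2\right)\right) \left(-27\right) = - \left(-3 + 4\right) \left(-27\right) = - 1 \left(-27\right) = \left(-1\right) \left(-27\right) = 27$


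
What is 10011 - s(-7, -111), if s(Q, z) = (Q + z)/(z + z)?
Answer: 1111162/111 ≈ 10010.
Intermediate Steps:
s(Q, z) = (Q + z)/(2*z) (s(Q, z) = (Q + z)/((2*z)) = (Q + z)*(1/(2*z)) = (Q + z)/(2*z))
10011 - s(-7, -111) = 10011 - (-7 - 111)/(2*(-111)) = 10011 - (-1)*(-118)/(2*111) = 10011 - 1*59/111 = 10011 - 59/111 = 1111162/111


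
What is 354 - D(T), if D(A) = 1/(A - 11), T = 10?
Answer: 355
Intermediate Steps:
D(A) = 1/(-11 + A)
354 - D(T) = 354 - 1/(-11 + 10) = 354 - 1/(-1) = 354 - 1*(-1) = 354 + 1 = 355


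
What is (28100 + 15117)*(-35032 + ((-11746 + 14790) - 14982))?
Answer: -2029902490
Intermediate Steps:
(28100 + 15117)*(-35032 + ((-11746 + 14790) - 14982)) = 43217*(-35032 + (3044 - 14982)) = 43217*(-35032 - 11938) = 43217*(-46970) = -2029902490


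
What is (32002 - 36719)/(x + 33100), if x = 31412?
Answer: -4717/64512 ≈ -0.073118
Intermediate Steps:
(32002 - 36719)/(x + 33100) = (32002 - 36719)/(31412 + 33100) = -4717/64512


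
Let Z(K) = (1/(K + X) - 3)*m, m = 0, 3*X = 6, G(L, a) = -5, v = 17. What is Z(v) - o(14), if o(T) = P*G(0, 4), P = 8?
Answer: 40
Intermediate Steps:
X = 2 (X = (⅓)*6 = 2)
o(T) = -40 (o(T) = 8*(-5) = -40)
Z(K) = 0 (Z(K) = (1/(K + 2) - 3)*0 = (1/(2 + K) - 3)*0 = (-3 + 1/(2 + K))*0 = 0)
Z(v) - o(14) = 0 - 1*(-40) = 0 + 40 = 40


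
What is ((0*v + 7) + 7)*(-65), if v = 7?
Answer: -910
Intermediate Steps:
((0*v + 7) + 7)*(-65) = ((0*7 + 7) + 7)*(-65) = ((0 + 7) + 7)*(-65) = (7 + 7)*(-65) = 14*(-65) = -910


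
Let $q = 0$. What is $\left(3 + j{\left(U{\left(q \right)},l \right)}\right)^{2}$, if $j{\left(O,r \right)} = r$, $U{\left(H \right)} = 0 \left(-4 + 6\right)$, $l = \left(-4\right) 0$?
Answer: $9$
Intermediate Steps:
$l = 0$
$U{\left(H \right)} = 0$ ($U{\left(H \right)} = 0 \cdot 2 = 0$)
$\left(3 + j{\left(U{\left(q \right)},l \right)}\right)^{2} = \left(3 + 0\right)^{2} = 3^{2} = 9$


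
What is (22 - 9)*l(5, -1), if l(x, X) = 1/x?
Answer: 13/5 ≈ 2.6000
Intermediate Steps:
(22 - 9)*l(5, -1) = (22 - 9)/5 = 13*(⅕) = 13/5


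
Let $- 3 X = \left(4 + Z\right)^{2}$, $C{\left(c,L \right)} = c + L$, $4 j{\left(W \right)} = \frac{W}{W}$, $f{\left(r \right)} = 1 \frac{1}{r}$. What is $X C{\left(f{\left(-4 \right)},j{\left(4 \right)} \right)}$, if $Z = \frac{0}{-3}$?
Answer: $0$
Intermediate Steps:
$f{\left(r \right)} = \frac{1}{r}$
$j{\left(W \right)} = \frac{1}{4}$ ($j{\left(W \right)} = \frac{W \frac{1}{W}}{4} = \frac{1}{4} \cdot 1 = \frac{1}{4}$)
$Z = 0$ ($Z = 0 \left(- \frac{1}{3}\right) = 0$)
$C{\left(c,L \right)} = L + c$
$X = - \frac{16}{3}$ ($X = - \frac{\left(4 + 0\right)^{2}}{3} = - \frac{4^{2}}{3} = \left(- \frac{1}{3}\right) 16 = - \frac{16}{3} \approx -5.3333$)
$X C{\left(f{\left(-4 \right)},j{\left(4 \right)} \right)} = - \frac{16 \left(\frac{1}{4} + \frac{1}{-4}\right)}{3} = - \frac{16 \left(\frac{1}{4} - \frac{1}{4}\right)}{3} = \left(- \frac{16}{3}\right) 0 = 0$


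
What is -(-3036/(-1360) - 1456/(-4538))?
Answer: -1969691/771460 ≈ -2.5532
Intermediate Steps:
-(-3036/(-1360) - 1456/(-4538)) = -(-3036*(-1/1360) - 1456*(-1/4538)) = -(759/340 + 728/2269) = -1*1969691/771460 = -1969691/771460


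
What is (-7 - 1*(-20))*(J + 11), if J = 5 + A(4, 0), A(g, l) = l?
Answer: 208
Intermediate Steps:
J = 5 (J = 5 + 0 = 5)
(-7 - 1*(-20))*(J + 11) = (-7 - 1*(-20))*(5 + 11) = (-7 + 20)*16 = 13*16 = 208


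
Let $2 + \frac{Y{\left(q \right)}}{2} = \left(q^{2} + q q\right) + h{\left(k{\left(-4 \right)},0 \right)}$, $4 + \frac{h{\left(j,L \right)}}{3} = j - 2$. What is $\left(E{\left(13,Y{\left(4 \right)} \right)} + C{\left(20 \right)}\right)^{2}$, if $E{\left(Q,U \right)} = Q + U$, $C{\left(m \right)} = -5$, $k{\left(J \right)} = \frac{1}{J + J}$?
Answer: $\frac{15625}{16} \approx 976.56$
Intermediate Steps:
$k{\left(J \right)} = \frac{1}{2 J}$
$h{\left(j,L \right)} = -18 + 3 j$ ($h{\left(j,L \right)} = -12 + 3 \left(j - 2\right) = -12 + 3 \left(-2 + j\right) = -12 + \left(-6 + 3 j\right) = -18 + 3 j$)
$Y{\left(q \right)} = - \frac{163}{4} + 4 q^{2}$ ($Y{\left(q \right)} = -4 + 2 \left(\left(q^{2} + q q\right) - \left(18 - 3 \frac{1}{2 \left(-4\right)}\right)\right) = -4 + 2 \left(\left(q^{2} + q^{2}\right) - \left(18 - 3 \cdot \frac{1}{2} \left(- \frac{1}{4}\right)\right)\right) = -4 + 2 \left(2 q^{2} + \left(-18 + 3 \left(- \frac{1}{8}\right)\right)\right) = -4 + 2 \left(2 q^{2} - \frac{147}{8}\right) = -4 + 2 \left(- \frac{147}{8} + 2 q^{2}\right) = -4 + \left(- \frac{147}{4} + 4 q^{2}\right) = - \frac{163}{4} + 4 q^{2}$)
$\left(E{\left(13,Y{\left(4 \right)} \right)} + C{\left(20 \right)}\right)^{2} = \left(\left(13 - \left(\frac{163}{4} - 4 \cdot 4^{2}\right)\right) - 5\right)^{2} = \left(\left(13 + \left(- \frac{163}{4} + 4 \cdot 16\right)\right) - 5\right)^{2} = \left(\left(13 + \left(- \frac{163}{4} + 64\right)\right) - 5\right)^{2} = \left(\left(13 + \frac{93}{4}\right) - 5\right)^{2} = \left(\frac{145}{4} - 5\right)^{2} = \left(\frac{125}{4}\right)^{2} = \frac{15625}{16}$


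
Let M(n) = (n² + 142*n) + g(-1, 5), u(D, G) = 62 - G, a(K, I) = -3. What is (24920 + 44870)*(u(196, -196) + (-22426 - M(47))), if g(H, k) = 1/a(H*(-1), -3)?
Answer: -6501078080/3 ≈ -2.1670e+9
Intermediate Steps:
g(H, k) = -⅓ (g(H, k) = 1/(-3) = -⅓)
M(n) = -⅓ + n² + 142*n (M(n) = (n² + 142*n) - ⅓ = -⅓ + n² + 142*n)
(24920 + 44870)*(u(196, -196) + (-22426 - M(47))) = (24920 + 44870)*((62 - 1*(-196)) + (-22426 - (-⅓ + 47² + 142*47))) = 69790*((62 + 196) + (-22426 - (-⅓ + 2209 + 6674))) = 69790*(258 + (-22426 - 1*26648/3)) = 69790*(258 + (-22426 - 26648/3)) = 69790*(258 - 93926/3) = 69790*(-93152/3) = -6501078080/3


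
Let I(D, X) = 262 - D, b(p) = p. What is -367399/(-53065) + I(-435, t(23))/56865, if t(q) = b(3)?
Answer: 246225064/35500485 ≈ 6.9358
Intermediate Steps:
t(q) = 3
-367399/(-53065) + I(-435, t(23))/56865 = -367399/(-53065) + (262 - 1*(-435))/56865 = -367399*(-1/53065) + (262 + 435)*(1/56865) = 367399/53065 + 697*(1/56865) = 367399/53065 + 41/3345 = 246225064/35500485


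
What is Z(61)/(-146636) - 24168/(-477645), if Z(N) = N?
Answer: 23909949/476462260 ≈ 0.050182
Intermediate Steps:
Z(61)/(-146636) - 24168/(-477645) = 61/(-146636) - 24168/(-477645) = 61*(-1/146636) - 24168*(-1/477645) = -61/146636 + 8056/159215 = 23909949/476462260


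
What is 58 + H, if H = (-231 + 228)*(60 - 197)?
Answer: 469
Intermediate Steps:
H = 411 (H = -3*(-137) = 411)
58 + H = 58 + 411 = 469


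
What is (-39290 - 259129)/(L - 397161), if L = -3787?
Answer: 298419/400948 ≈ 0.74428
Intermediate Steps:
(-39290 - 259129)/(L - 397161) = (-39290 - 259129)/(-3787 - 397161) = -298419/(-400948) = -298419*(-1/400948) = 298419/400948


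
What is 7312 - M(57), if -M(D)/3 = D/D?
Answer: 7315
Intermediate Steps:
M(D) = -3 (M(D) = -3*D/D = -3*1 = -3)
7312 - M(57) = 7312 - 1*(-3) = 7312 + 3 = 7315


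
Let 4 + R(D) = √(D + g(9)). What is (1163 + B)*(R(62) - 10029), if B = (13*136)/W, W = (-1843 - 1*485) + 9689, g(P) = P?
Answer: -5053451539/433 + 503683*√71/433 ≈ -1.1661e+7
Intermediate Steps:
W = 7361 (W = (-1843 - 485) + 9689 = -2328 + 9689 = 7361)
R(D) = -4 + √(9 + D) (R(D) = -4 + √(D + 9) = -4 + √(9 + D))
B = 104/433 (B = (13*136)/7361 = 1768*(1/7361) = 104/433 ≈ 0.24018)
(1163 + B)*(R(62) - 10029) = (1163 + 104/433)*((-4 + √(9 + 62)) - 10029) = 503683*((-4 + √71) - 10029)/433 = 503683*(-10033 + √71)/433 = -5053451539/433 + 503683*√71/433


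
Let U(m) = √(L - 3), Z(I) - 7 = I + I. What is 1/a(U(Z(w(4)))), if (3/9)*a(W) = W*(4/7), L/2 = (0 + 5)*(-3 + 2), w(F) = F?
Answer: -7*I*√13/156 ≈ -0.16179*I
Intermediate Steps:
L = -10 (L = 2*((0 + 5)*(-3 + 2)) = 2*(5*(-1)) = 2*(-5) = -10)
Z(I) = 7 + 2*I (Z(I) = 7 + (I + I) = 7 + 2*I)
U(m) = I*√13 (U(m) = √(-10 - 3) = √(-13) = I*√13)
a(W) = 12*W/7 (a(W) = 3*(W*(4/7)) = 3*(4*W/7) = 12*W/7)
1/a(U(Z(w(4)))) = 1/(12*(I*√13)/7) = 1/(12*I*√13/7) = -7*I*√13/156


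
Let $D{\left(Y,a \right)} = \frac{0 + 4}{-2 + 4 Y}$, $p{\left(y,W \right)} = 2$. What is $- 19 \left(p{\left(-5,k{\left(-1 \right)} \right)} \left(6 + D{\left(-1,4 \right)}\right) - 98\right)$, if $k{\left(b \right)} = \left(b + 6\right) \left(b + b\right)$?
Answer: $\frac{4978}{3} \approx 1659.3$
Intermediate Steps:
$k{\left(b \right)} = 2 b \left(6 + b\right)$ ($k{\left(b \right)} = \left(6 + b\right) 2 b = 2 b \left(6 + b\right)$)
$D{\left(Y,a \right)} = \frac{4}{-2 + 4 Y}$
$- 19 \left(p{\left(-5,k{\left(-1 \right)} \right)} \left(6 + D{\left(-1,4 \right)}\right) - 98\right) = - 19 \left(2 \left(6 + \frac{2}{-1 + 2 \left(-1\right)}\right) - 98\right) = - 19 \left(2 \left(6 + \frac{2}{-1 - 2}\right) - 98\right) = - 19 \left(2 \left(6 + \frac{2}{-3}\right) - 98\right) = - 19 \left(2 \left(6 + 2 \left(- \frac{1}{3}\right)\right) - 98\right) = - 19 \left(2 \left(6 - \frac{2}{3}\right) - 98\right) = - 19 \left(2 \cdot \frac{16}{3} - 98\right) = - 19 \left(\frac{32}{3} - 98\right) = \left(-19\right) \left(- \frac{262}{3}\right) = \frac{4978}{3}$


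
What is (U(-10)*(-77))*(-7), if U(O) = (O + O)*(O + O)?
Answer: 215600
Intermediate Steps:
U(O) = 4*O² (U(O) = (2*O)*(2*O) = 4*O²)
(U(-10)*(-77))*(-7) = ((4*(-10)²)*(-77))*(-7) = ((4*100)*(-77))*(-7) = (400*(-77))*(-7) = -30800*(-7) = 215600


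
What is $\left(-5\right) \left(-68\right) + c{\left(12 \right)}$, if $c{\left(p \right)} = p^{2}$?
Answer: $484$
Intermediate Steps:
$\left(-5\right) \left(-68\right) + c{\left(12 \right)} = \left(-5\right) \left(-68\right) + 12^{2} = 340 + 144 = 484$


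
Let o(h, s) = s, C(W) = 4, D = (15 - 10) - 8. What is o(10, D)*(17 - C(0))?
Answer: -39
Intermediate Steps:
D = -3 (D = 5 - 8 = -3)
o(10, D)*(17 - C(0)) = -3*(17 - 1*4) = -3*(17 - 4) = -3*13 = -39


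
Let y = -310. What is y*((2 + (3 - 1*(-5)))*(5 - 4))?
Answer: -3100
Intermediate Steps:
y*((2 + (3 - 1*(-5)))*(5 - 4)) = -310*(2 + (3 - 1*(-5)))*(5 - 4) = -310*(2 + (3 + 5)) = -310*(2 + 8) = -3100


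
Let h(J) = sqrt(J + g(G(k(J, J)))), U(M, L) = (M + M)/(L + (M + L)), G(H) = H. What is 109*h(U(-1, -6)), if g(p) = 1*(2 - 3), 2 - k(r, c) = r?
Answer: 109*I*sqrt(143)/13 ≈ 100.27*I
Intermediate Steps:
k(r, c) = 2 - r
g(p) = -1 (g(p) = 1*(-1) = -1)
U(M, L) = 2*M/(M + 2*L) (U(M, L) = (2*M)/(L + (L + M)) = (2*M)/(M + 2*L) = 2*M/(M + 2*L))
h(J) = sqrt(-1 + J) (h(J) = sqrt(J - 1) = sqrt(-1 + J))
109*h(U(-1, -6)) = 109*sqrt(-1 + 2*(-1)/(-1 + 2*(-6))) = 109*sqrt(-1 + 2*(-1)/(-1 - 12)) = 109*sqrt(-1 + 2*(-1)/(-13)) = 109*sqrt(-1 + 2*(-1)*(-1/13)) = 109*sqrt(-1 + 2/13) = 109*sqrt(-11/13) = 109*(I*sqrt(143)/13) = 109*I*sqrt(143)/13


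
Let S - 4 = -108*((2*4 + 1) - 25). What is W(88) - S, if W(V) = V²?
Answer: 6012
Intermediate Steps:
S = 1732 (S = 4 - 108*((2*4 + 1) - 25) = 4 - 108*((8 + 1) - 25) = 4 - 108*(9 - 25) = 4 - 108*(-16) = 4 + 1728 = 1732)
W(88) - S = 88² - 1*1732 = 7744 - 1732 = 6012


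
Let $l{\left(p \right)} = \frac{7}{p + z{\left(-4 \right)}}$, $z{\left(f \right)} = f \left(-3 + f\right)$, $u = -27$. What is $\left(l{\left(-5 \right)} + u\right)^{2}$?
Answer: $\frac{376996}{529} \approx 712.66$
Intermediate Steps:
$l{\left(p \right)} = \frac{7}{28 + p}$ ($l{\left(p \right)} = \frac{7}{p - 4 \left(-3 - 4\right)} = \frac{7}{p - -28} = \frac{7}{p + 28} = \frac{7}{28 + p}$)
$\left(l{\left(-5 \right)} + u\right)^{2} = \left(\frac{7}{28 - 5} - 27\right)^{2} = \left(\frac{7}{23} - 27\right)^{2} = \left(- \frac{614}{23}\right)^{2} = \frac{376996}{529}$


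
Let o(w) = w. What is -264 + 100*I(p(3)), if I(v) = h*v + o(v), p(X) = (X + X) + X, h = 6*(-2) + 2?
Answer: -8364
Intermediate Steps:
h = -10 (h = -12 + 2 = -10)
p(X) = 3*X (p(X) = 2*X + X = 3*X)
I(v) = -9*v (I(v) = -10*v + v = -9*v)
-264 + 100*I(p(3)) = -264 + 100*(-27*3) = -264 + 100*(-9*9) = -264 + 100*(-81) = -264 - 8100 = -8364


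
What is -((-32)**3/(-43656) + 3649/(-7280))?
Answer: -9906287/39726960 ≈ -0.24936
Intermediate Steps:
-((-32)**3/(-43656) + 3649/(-7280)) = -(-32768*(-1/43656) + 3649*(-1/7280)) = -(4096/5457 - 3649/7280) = -1*9906287/39726960 = -9906287/39726960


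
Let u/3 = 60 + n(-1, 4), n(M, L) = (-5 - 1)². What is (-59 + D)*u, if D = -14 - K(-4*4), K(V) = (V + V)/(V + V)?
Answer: -21312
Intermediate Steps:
n(M, L) = 36 (n(M, L) = (-6)² = 36)
u = 288 (u = 3*(60 + 36) = 3*96 = 288)
K(V) = 1 (K(V) = (2*V)/((2*V)) = (2*V)*(1/(2*V)) = 1)
D = -15 (D = -14 - 1*1 = -14 - 1 = -15)
(-59 + D)*u = (-59 - 15)*288 = -74*288 = -21312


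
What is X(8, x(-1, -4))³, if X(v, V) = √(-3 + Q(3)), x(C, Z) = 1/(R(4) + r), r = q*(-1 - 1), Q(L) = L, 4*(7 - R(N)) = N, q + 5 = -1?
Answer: 0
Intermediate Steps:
q = -6 (q = -5 - 1 = -6)
R(N) = 7 - N/4
r = 12 (r = -6*(-1 - 1) = -6*(-2) = 12)
x(C, Z) = 1/18 (x(C, Z) = 1/((7 - ¼*4) + 12) = 1/((7 - 1) + 12) = 1/(6 + 12) = 1/18)
X(v, V) = 0 (X(v, V) = √(-3 + 3) = √0 = 0)
X(8, x(-1, -4))³ = 0³ = 0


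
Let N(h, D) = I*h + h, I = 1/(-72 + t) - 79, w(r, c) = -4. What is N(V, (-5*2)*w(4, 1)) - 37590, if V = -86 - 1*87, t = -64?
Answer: -3276883/136 ≈ -24095.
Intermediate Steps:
V = -173 (V = -86 - 87 = -173)
I = -10745/136 (I = 1/(-72 - 64) - 79 = 1/(-136) - 79 = -1/136 - 79 = -10745/136 ≈ -79.007)
N(h, D) = -10609*h/136 (N(h, D) = -10745*h/136 + h = -10609*h/136)
N(V, (-5*2)*w(4, 1)) - 37590 = -10609/136*(-173) - 37590 = 1835357/136 - 37590 = -3276883/136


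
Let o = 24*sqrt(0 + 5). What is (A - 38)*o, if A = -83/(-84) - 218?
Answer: -42842*sqrt(5)/7 ≈ -13685.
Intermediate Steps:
A = -18229/84 (A = -83*(-1/84) - 218 = 83/84 - 218 = -18229/84 ≈ -217.01)
o = 24*sqrt(5) ≈ 53.666
(A - 38)*o = (-18229/84 - 38)*(24*sqrt(5)) = -42842*sqrt(5)/7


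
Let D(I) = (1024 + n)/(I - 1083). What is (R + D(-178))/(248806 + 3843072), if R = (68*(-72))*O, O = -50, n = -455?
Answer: 308692231/5159858158 ≈ 0.059826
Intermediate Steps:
R = 244800 (R = (68*(-72))*(-50) = -4896*(-50) = 244800)
D(I) = 569/(-1083 + I) (D(I) = (1024 - 455)/(I - 1083) = 569/(-1083 + I))
(R + D(-178))/(248806 + 3843072) = (244800 + 569/(-1083 - 178))/(248806 + 3843072) = (244800 + 569/(-1261))/4091878 = (244800 + 569*(-1/1261))*(1/4091878) = (244800 - 569/1261)*(1/4091878) = (308692231/1261)*(1/4091878) = 308692231/5159858158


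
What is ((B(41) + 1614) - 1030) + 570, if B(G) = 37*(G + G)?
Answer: 4188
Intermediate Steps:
B(G) = 74*G (B(G) = 37*(2*G) = 74*G)
((B(41) + 1614) - 1030) + 570 = ((74*41 + 1614) - 1030) + 570 = ((3034 + 1614) - 1030) + 570 = (4648 - 1030) + 570 = 3618 + 570 = 4188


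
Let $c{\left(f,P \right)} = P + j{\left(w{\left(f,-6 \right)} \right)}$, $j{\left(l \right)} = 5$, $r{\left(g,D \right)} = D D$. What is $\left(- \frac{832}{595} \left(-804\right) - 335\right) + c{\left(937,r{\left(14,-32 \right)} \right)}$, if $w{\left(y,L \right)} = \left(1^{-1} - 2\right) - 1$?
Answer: $\frac{1081858}{595} \approx 1818.2$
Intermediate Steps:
$r{\left(g,D \right)} = D^{2}$
$w{\left(y,L \right)} = -2$ ($w{\left(y,L \right)} = \left(1 - 2\right) - 1 = -1 - 1 = -2$)
$c{\left(f,P \right)} = 5 + P$ ($c{\left(f,P \right)} = P + 5 = 5 + P$)
$\left(- \frac{832}{595} \left(-804\right) - 335\right) + c{\left(937,r{\left(14,-32 \right)} \right)} = \left(- \frac{832}{595} \left(-804\right) - 335\right) + \left(5 + \left(-32\right)^{2}\right) = \left(\left(-832\right) \frac{1}{595} \left(-804\right) - 335\right) + \left(5 + 1024\right) = \left(\left(- \frac{832}{595}\right) \left(-804\right) - 335\right) + 1029 = \left(\frac{668928}{595} - 335\right) + 1029 = \frac{469603}{595} + 1029 = \frac{1081858}{595}$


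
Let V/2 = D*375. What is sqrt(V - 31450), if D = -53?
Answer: 20*I*sqrt(178) ≈ 266.83*I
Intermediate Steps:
V = -39750 (V = 2*(-53*375) = 2*(-19875) = -39750)
sqrt(V - 31450) = sqrt(-39750 - 31450) = sqrt(-71200) = 20*I*sqrt(178)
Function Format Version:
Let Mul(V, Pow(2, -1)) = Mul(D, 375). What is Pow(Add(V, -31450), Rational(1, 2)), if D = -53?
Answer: Mul(20, I, Pow(178, Rational(1, 2))) ≈ Mul(266.83, I)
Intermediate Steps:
V = -39750 (V = Mul(2, Mul(-53, 375)) = Mul(2, -19875) = -39750)
Pow(Add(V, -31450), Rational(1, 2)) = Pow(Add(-39750, -31450), Rational(1, 2)) = Pow(-71200, Rational(1, 2)) = Mul(20, I, Pow(178, Rational(1, 2)))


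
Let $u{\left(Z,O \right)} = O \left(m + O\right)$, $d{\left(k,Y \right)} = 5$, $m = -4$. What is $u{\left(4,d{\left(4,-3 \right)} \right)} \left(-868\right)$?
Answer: $-4340$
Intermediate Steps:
$u{\left(Z,O \right)} = O \left(-4 + O\right)$
$u{\left(4,d{\left(4,-3 \right)} \right)} \left(-868\right) = 5 \left(-4 + 5\right) \left(-868\right) = 5 \cdot 1 \left(-868\right) = 5 \left(-868\right) = -4340$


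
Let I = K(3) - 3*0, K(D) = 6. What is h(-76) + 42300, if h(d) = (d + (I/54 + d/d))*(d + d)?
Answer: 483148/9 ≈ 53683.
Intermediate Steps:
I = 6 (I = 6 - 3*0 = 6 + 0 = 6)
h(d) = 2*d*(10/9 + d) (h(d) = (d + (6/54 + d/d))*(d + d) = (d + (6*(1/54) + 1))*(2*d) = (d + (⅑ + 1))*(2*d) = (d + 10/9)*(2*d) = (10/9 + d)*(2*d) = 2*d*(10/9 + d))
h(-76) + 42300 = (2/9)*(-76)*(10 + 9*(-76)) + 42300 = (2/9)*(-76)*(10 - 684) + 42300 = (2/9)*(-76)*(-674) + 42300 = 102448/9 + 42300 = 483148/9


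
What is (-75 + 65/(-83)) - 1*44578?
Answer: -3706264/83 ≈ -44654.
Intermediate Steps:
(-75 + 65/(-83)) - 1*44578 = (-75 - 1/83*65) - 44578 = (-75 - 65/83) - 44578 = -6290/83 - 44578 = -3706264/83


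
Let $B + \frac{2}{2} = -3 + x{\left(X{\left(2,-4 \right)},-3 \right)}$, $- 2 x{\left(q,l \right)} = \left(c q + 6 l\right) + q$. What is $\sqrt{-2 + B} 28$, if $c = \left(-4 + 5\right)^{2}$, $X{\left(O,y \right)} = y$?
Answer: $28 \sqrt{7} \approx 74.081$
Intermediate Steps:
$c = 1$ ($c = 1^{2} = 1$)
$x{\left(q,l \right)} = - q - 3 l$ ($x{\left(q,l \right)} = - \frac{\left(1 q + 6 l\right) + q}{2} = - \frac{\left(q + 6 l\right) + q}{2} = - \frac{2 q + 6 l}{2} = - q - 3 l$)
$B = 9$ ($B = -1 - -10 = -1 + \left(-3 + \left(4 + 9\right)\right) = -1 + \left(-3 + 13\right) = -1 + 10 = 9$)
$\sqrt{-2 + B} 28 = \sqrt{-2 + 9} \cdot 28 = \sqrt{7} \cdot 28 = 28 \sqrt{7}$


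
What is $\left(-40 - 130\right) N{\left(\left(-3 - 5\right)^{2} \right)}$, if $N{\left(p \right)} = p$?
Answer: $-10880$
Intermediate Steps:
$\left(-40 - 130\right) N{\left(\left(-3 - 5\right)^{2} \right)} = \left(-40 - 130\right) \left(-3 - 5\right)^{2} = - 170 \left(-8\right)^{2} = \left(-170\right) 64 = -10880$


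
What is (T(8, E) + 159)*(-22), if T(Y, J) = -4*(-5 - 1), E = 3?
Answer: -4026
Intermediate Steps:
T(Y, J) = 24 (T(Y, J) = -4*(-6) = 24)
(T(8, E) + 159)*(-22) = (24 + 159)*(-22) = 183*(-22) = -4026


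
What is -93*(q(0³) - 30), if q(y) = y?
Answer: 2790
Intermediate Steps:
-93*(q(0³) - 30) = -93*(0³ - 30) = -93*(0 - 30) = -93*(-30) = 2790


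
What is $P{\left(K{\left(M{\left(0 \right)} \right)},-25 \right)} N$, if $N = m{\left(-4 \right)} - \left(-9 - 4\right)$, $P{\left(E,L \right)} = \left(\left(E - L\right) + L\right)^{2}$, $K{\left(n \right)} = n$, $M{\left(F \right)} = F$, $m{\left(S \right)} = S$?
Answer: $0$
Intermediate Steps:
$P{\left(E,L \right)} = E^{2}$
$N = 9$ ($N = -4 - \left(-9 - 4\right) = -4 - -13 = -4 + 13 = 9$)
$P{\left(K{\left(M{\left(0 \right)} \right)},-25 \right)} N = 0^{2} \cdot 9 = 0 \cdot 9 = 0$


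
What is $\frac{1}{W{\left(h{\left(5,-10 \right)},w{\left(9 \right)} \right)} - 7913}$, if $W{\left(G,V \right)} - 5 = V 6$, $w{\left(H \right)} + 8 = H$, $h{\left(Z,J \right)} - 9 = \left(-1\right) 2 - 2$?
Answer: $- \frac{1}{7902} \approx -0.00012655$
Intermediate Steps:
$h{\left(Z,J \right)} = 5$ ($h{\left(Z,J \right)} = 9 - 4 = 5$)
$w{\left(H \right)} = -8 + H$
$W{\left(G,V \right)} = 5 + 6 V$ ($W{\left(G,V \right)} = 5 + V 6 = 5 + 6 V$)
$\frac{1}{W{\left(h{\left(5,-10 \right)},w{\left(9 \right)} \right)} - 7913} = \frac{1}{\left(5 + 6 \left(-8 + 9\right)\right) - 7913} = \frac{1}{\left(5 + 6 \cdot 1\right) - 7913} = \frac{1}{\left(5 + 6\right) - 7913} = \frac{1}{11 - 7913} = \frac{1}{-7902} = - \frac{1}{7902}$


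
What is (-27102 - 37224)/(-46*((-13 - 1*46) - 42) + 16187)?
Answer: -64326/20833 ≈ -3.0877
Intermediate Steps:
(-27102 - 37224)/(-46*((-13 - 1*46) - 42) + 16187) = -64326/(-46*((-13 - 46) - 42) + 16187) = -64326/(-46*(-59 - 42) + 16187) = -64326/(-46*(-101) + 16187) = -64326/(4646 + 16187) = -64326/20833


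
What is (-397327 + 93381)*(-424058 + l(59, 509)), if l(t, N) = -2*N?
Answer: 129200149896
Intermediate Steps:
(-397327 + 93381)*(-424058 + l(59, 509)) = (-397327 + 93381)*(-424058 - 2*509) = -303946*(-424058 - 1018) = -303946*(-425076) = 129200149896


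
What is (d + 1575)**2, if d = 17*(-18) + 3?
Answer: 1617984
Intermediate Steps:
d = -303 (d = -306 + 3 = -303)
(d + 1575)**2 = (-303 + 1575)**2 = 1272**2 = 1617984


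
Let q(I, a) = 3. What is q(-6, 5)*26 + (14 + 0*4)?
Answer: 92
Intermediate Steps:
q(-6, 5)*26 + (14 + 0*4) = 3*26 + (14 + 0*4) = 78 + (14 + 0) = 78 + 14 = 92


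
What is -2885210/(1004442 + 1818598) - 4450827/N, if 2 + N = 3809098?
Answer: -294436306553/134415379648 ≈ -2.1905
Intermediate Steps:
N = 3809096 (N = -2 + 3809098 = 3809096)
-2885210/(1004442 + 1818598) - 4450827/N = -2885210/(1004442 + 1818598) - 4450827/3809096 = -2885210/2823040 - 4450827*1/3809096 = -2885210*1/2823040 - 4450827/3809096 = -288521/282304 - 4450827/3809096 = -294436306553/134415379648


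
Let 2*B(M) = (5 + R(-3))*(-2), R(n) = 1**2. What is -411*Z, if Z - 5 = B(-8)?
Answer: 411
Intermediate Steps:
R(n) = 1
B(M) = -6 (B(M) = ((5 + 1)*(-2))/2 = (6*(-2))/2 = (1/2)*(-12) = -6)
Z = -1 (Z = 5 - 6 = -1)
-411*Z = -411*(-1) = 411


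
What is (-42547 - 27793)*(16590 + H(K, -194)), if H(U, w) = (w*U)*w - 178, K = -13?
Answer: 33260691040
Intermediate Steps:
H(U, w) = -178 + U*w² (H(U, w) = (U*w)*w - 178 = U*w² - 178 = -178 + U*w²)
(-42547 - 27793)*(16590 + H(K, -194)) = (-42547 - 27793)*(16590 + (-178 - 13*(-194)²)) = -70340*(16590 + (-178 - 13*37636)) = -70340*(16590 + (-178 - 489268)) = -70340*(16590 - 489446) = -70340*(-472856) = 33260691040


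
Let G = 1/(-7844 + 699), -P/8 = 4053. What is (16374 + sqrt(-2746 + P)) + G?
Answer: 116992229/7145 + I*sqrt(35170) ≈ 16374.0 + 187.54*I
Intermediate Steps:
P = -32424 (P = -8*4053 = -32424)
G = -1/7145 (G = 1/(-7145) = -1/7145 ≈ -0.00013996)
(16374 + sqrt(-2746 + P)) + G = (16374 + sqrt(-2746 - 32424)) - 1/7145 = (16374 + sqrt(-35170)) - 1/7145 = (16374 + I*sqrt(35170)) - 1/7145 = 116992229/7145 + I*sqrt(35170)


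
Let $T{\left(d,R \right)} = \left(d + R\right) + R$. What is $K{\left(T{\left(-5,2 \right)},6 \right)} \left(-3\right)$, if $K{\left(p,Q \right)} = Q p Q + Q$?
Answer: $90$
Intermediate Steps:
$T{\left(d,R \right)} = d + 2 R$ ($T{\left(d,R \right)} = \left(R + d\right) + R = d + 2 R$)
$K{\left(p,Q \right)} = Q + p Q^{2}$ ($K{\left(p,Q \right)} = p Q^{2} + Q = Q + p Q^{2}$)
$K{\left(T{\left(-5,2 \right)},6 \right)} \left(-3\right) = 6 \left(1 + 6 \left(-5 + 2 \cdot 2\right)\right) \left(-3\right) = 6 \left(1 + 6 \left(-5 + 4\right)\right) \left(-3\right) = 6 \left(1 + 6 \left(-1\right)\right) \left(-3\right) = 6 \left(1 - 6\right) \left(-3\right) = 6 \left(-5\right) \left(-3\right) = \left(-30\right) \left(-3\right) = 90$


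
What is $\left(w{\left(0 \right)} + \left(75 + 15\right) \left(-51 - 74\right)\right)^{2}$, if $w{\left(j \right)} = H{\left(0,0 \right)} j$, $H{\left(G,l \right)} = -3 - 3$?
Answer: $126562500$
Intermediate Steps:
$H{\left(G,l \right)} = -6$
$w{\left(j \right)} = - 6 j$
$\left(w{\left(0 \right)} + \left(75 + 15\right) \left(-51 - 74\right)\right)^{2} = \left(\left(-6\right) 0 + \left(75 + 15\right) \left(-51 - 74\right)\right)^{2} = \left(0 + 90 \left(-125\right)\right)^{2} = \left(0 - 11250\right)^{2} = \left(-11250\right)^{2} = 126562500$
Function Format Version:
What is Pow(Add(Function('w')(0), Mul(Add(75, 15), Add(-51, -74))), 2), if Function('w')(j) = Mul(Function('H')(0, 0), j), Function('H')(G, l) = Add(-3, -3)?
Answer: 126562500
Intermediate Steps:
Function('H')(G, l) = -6
Function('w')(j) = Mul(-6, j)
Pow(Add(Function('w')(0), Mul(Add(75, 15), Add(-51, -74))), 2) = Pow(Add(Mul(-6, 0), Mul(Add(75, 15), Add(-51, -74))), 2) = Pow(Add(0, Mul(90, -125)), 2) = Pow(Add(0, -11250), 2) = Pow(-11250, 2) = 126562500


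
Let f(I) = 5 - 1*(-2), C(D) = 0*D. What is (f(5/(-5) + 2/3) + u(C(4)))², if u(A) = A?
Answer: 49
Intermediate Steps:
C(D) = 0
f(I) = 7 (f(I) = 5 + 2 = 7)
(f(5/(-5) + 2/3) + u(C(4)))² = (7 + 0)² = 7² = 49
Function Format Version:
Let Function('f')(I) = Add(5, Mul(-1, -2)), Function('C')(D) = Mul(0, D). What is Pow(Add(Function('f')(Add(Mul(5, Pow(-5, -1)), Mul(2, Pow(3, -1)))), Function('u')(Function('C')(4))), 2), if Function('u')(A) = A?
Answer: 49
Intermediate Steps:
Function('C')(D) = 0
Function('f')(I) = 7 (Function('f')(I) = Add(5, 2) = 7)
Pow(Add(Function('f')(Add(Mul(5, Pow(-5, -1)), Mul(2, Pow(3, -1)))), Function('u')(Function('C')(4))), 2) = Pow(Add(7, 0), 2) = Pow(7, 2) = 49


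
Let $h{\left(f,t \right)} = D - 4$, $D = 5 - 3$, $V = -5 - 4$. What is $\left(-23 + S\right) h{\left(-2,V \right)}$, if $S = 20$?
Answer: $6$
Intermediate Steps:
$V = -9$ ($V = -5 - 4 = -9$)
$D = 2$ ($D = 5 - 3 = 2$)
$h{\left(f,t \right)} = -2$ ($h{\left(f,t \right)} = 2 - 4 = -2$)
$\left(-23 + S\right) h{\left(-2,V \right)} = \left(-23 + 20\right) \left(-2\right) = \left(-3\right) \left(-2\right) = 6$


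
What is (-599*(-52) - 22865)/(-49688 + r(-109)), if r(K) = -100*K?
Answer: -8283/38788 ≈ -0.21355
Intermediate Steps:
(-599*(-52) - 22865)/(-49688 + r(-109)) = (-599*(-52) - 22865)/(-49688 - 100*(-109)) = (31148 - 22865)/(-49688 + 10900) = 8283/(-38788) = 8283*(-1/38788) = -8283/38788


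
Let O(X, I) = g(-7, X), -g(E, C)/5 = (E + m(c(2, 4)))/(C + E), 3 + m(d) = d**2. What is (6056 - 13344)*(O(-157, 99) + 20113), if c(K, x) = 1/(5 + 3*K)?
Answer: -727189947794/4961 ≈ -1.4658e+8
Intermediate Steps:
m(d) = -3 + d**2
g(E, C) = -5*(-362/121 + E)/(C + E) (g(E, C) = -5*(E + (-3 + (1/(5 + 3*2))**2))/(C + E) = -5*(E + (-3 + (1/(5 + 6))**2))/(C + E) = -5*(E + (-3 + (1/11)**2))/(C + E) = -5*(E + (-3 + 1/121))/(C + E) = -5*(E - 362/121)/(C + E) = -5*(-362/121 + E)/(C + E))
O(X, I) = 6045/(121*(-7 + X)) (O(X, I) = (1810/121 - 5*(-7))/(X - 7) = (1810/121 + 35)/(-7 + X) = (6045/121)/(-7 + X) = 6045/(121*(-7 + X)))
(6056 - 13344)*(O(-157, 99) + 20113) = (6056 - 13344)*(6045/(121*(-7 - 157)) + 20113) = -7288*((6045/121)/(-164) + 20113) = -7288*((6045/121)*(-1/164) + 20113) = -7288*(-6045/19844 + 20113) = -7288*399116327/19844 = -727189947794/4961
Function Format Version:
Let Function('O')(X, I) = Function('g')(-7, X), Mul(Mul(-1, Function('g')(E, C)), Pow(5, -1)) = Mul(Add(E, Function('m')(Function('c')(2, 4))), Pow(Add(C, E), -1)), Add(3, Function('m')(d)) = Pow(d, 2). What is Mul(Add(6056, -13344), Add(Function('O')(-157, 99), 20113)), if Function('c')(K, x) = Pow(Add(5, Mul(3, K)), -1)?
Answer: Rational(-727189947794, 4961) ≈ -1.4658e+8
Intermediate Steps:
Function('m')(d) = Add(-3, Pow(d, 2))
Function('g')(E, C) = Mul(-5, Pow(Add(C, E), -1), Add(Rational(-362, 121), E)) (Function('g')(E, C) = Mul(-5, Mul(Add(E, Add(-3, Pow(Pow(Add(5, Mul(3, 2)), -1), 2))), Pow(Add(C, E), -1))) = Mul(-5, Mul(Add(E, Add(-3, Pow(Pow(Add(5, 6), -1), 2))), Pow(Add(C, E), -1))) = Mul(-5, Mul(Add(E, Add(-3, Pow(Pow(11, -1), 2))), Pow(Add(C, E), -1))) = Mul(-5, Mul(Add(E, Add(-3, Pow(Rational(1, 11), 2))), Pow(Add(C, E), -1))) = Mul(-5, Mul(Add(E, Add(-3, Rational(1, 121))), Pow(Add(C, E), -1))) = Mul(-5, Mul(Add(E, Rational(-362, 121)), Pow(Add(C, E), -1))) = Mul(-5, Mul(Add(Rational(-362, 121), E), Pow(Add(C, E), -1))) = Mul(-5, Mul(Pow(Add(C, E), -1), Add(Rational(-362, 121), E))) = Mul(-5, Pow(Add(C, E), -1), Add(Rational(-362, 121), E)))
Function('O')(X, I) = Mul(Rational(6045, 121), Pow(Add(-7, X), -1)) (Function('O')(X, I) = Mul(Pow(Add(X, -7), -1), Add(Rational(1810, 121), Mul(-5, -7))) = Mul(Pow(Add(-7, X), -1), Add(Rational(1810, 121), 35)) = Mul(Pow(Add(-7, X), -1), Rational(6045, 121)) = Mul(Rational(6045, 121), Pow(Add(-7, X), -1)))
Mul(Add(6056, -13344), Add(Function('O')(-157, 99), 20113)) = Mul(Add(6056, -13344), Add(Mul(Rational(6045, 121), Pow(Add(-7, -157), -1)), 20113)) = Mul(-7288, Add(Mul(Rational(6045, 121), Pow(-164, -1)), 20113)) = Mul(-7288, Add(Mul(Rational(6045, 121), Rational(-1, 164)), 20113)) = Mul(-7288, Add(Rational(-6045, 19844), 20113)) = Mul(-7288, Rational(399116327, 19844)) = Rational(-727189947794, 4961)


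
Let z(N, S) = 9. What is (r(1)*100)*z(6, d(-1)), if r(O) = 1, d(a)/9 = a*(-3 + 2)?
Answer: 900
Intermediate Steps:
d(a) = -9*a (d(a) = 9*(a*(-3 + 2)) = 9*(a*(-1)) = 9*(-a) = -9*a)
(r(1)*100)*z(6, d(-1)) = (1*100)*9 = 100*9 = 900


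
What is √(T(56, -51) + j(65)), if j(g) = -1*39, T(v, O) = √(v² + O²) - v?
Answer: √(-95 + √5737) ≈ 4.3883*I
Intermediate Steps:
T(v, O) = √(O² + v²) - v
j(g) = -39
√(T(56, -51) + j(65)) = √((√((-51)² + 56²) - 1*56) - 39) = √((√(2601 + 3136) - 56) - 39) = √((√5737 - 56) - 39) = √((-56 + √5737) - 39) = √(-95 + √5737)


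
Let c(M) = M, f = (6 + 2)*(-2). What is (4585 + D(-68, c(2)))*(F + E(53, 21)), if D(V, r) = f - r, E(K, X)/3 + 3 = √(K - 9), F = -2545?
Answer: -11664118 + 27402*√11 ≈ -1.1573e+7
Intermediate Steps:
E(K, X) = -9 + 3*√(-9 + K) (E(K, X) = -9 + 3*√(K - 9) = -9 + 3*√(-9 + K))
f = -16 (f = 8*(-2) = -16)
D(V, r) = -16 - r
(4585 + D(-68, c(2)))*(F + E(53, 21)) = (4585 + (-16 - 1*2))*(-2545 + (-9 + 3*√(-9 + 53))) = (4585 + (-16 - 2))*(-2545 + (-9 + 3*√44)) = (4585 - 18)*(-2545 + (-9 + 3*(2*√11))) = 4567*(-2545 + (-9 + 6*√11)) = 4567*(-2554 + 6*√11) = -11664118 + 27402*√11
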